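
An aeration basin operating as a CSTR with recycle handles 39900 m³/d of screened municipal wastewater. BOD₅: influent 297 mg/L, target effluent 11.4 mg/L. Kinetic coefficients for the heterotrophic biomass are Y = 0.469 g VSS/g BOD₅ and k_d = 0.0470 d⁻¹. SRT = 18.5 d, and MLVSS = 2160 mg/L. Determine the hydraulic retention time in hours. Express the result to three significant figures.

Steady-state biomass mass balance: V·X·(1 + k_d·θ_c) = Y·Q·(S₀ − S)·θ_c, so V = 0.469 × 39900 × (297 − 11.4) × 18.5 / [2160 × (1 + 0.0470 × 18.5)] = 9.89×10^7 / 4038 = 24485 m³.
HRT = V/Q = 24485 m³ / 39900 m³·d⁻¹ = 0.6137 d × 24 = 14.73 h.

τ ≈ 14.7 h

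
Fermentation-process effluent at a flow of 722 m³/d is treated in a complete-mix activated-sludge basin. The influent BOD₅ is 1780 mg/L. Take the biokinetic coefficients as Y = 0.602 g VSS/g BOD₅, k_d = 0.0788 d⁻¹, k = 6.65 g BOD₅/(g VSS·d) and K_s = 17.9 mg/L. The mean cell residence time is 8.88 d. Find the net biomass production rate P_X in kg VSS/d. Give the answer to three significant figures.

From the Monod/SRT balance for a CMAS, S = K_s·(1+k_d θ_c)/[θ_c·(Y k − k_d) − 1] = 17.9 × (1 + 0.0788 × 8.88) / [8.88 × (0.602 × 6.65 − 0.0788) − 1] = 30.43 / 33.85 = 0.8988 mg/L.
Observed yield with endogenous decay: Y_obs = Y / (1 + k_d·θ_c) = 0.602 / (1 + 0.0788 × 8.88) = 0.602 / 1.700 = 0.3542 g VSS/g BOD₅.
Q·(S₀ − S) = 722 × (1780 − 0.899) × 10⁻³ = 1285 kg/d removed.
So the net sludge growth is P_X = 0.3542 × 1285 = 454.9 kg VSS/d.

P_X ≈ 455 kg VSS/d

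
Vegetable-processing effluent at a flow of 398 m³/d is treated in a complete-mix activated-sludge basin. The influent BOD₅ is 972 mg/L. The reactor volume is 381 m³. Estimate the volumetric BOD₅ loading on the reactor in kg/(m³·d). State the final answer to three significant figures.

Applied BOD₅ load per unit volume = Q·S₀/V = (398 × 972/1000)/381.0 = 1.015 kg BOD₅·m⁻³·d⁻¹.

L_v ≈ 1.02 kg BOD₅/(m³·d)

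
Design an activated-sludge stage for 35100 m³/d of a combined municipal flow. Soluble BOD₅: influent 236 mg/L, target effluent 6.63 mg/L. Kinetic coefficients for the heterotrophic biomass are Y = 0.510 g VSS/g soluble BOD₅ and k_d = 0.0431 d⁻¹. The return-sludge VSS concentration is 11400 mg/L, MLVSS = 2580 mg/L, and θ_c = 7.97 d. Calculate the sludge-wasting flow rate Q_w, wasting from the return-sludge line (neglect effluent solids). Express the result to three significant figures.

From the SRT design equation V = Y Q (S₀−S) θ_c / [X (1 + k_d θ_c)] = 0.510 × 35100 × (236 − 6.63) × 7.97 / [2580 × (1 + 0.0431 × 7.97)] = 3.27×10^7 / 3466 = 9441 m³.
Wasting from the return line (neglecting effluent solids): Q_w = V·X / (θ_c·X_r) = 9441 × 2580 / (7.97 × 11400) = 268.1 m³/d.

Q_w ≈ 268 m³/d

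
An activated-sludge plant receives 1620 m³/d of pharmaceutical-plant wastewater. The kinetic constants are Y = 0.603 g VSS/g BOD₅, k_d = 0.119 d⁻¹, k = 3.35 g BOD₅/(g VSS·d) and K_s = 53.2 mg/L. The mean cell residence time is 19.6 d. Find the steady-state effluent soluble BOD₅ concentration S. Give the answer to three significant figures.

S ≈ 4.89 mg/L

For a completely mixed reactor with recycle the Lawrence–McCarty relation gives S = K_s·(1 + k_d·θ_c) / [θ_c·(Y·k − k_d) − 1] = 53.2 × (1 + 0.119 × 19.6) / [19.6 × (0.603 × 3.35 − 0.119) − 1] = 177.3 / 36.26 = 4.889 mg/L.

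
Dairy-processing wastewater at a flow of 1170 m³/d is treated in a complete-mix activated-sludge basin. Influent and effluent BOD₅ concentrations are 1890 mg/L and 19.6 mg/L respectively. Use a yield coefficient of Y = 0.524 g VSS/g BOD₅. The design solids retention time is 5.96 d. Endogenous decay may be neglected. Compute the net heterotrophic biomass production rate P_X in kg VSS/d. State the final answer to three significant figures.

P_X ≈ 1150 kg VSS/d

With endogenous decay neglected, the observed yield equals the true yield: Y_obs = Y = 0.524 g VSS/g BOD₅.
Q·(S₀ − S) = 1170 × (1890 − 19.6) × 10⁻³ = 2188 kg/d removed.
P_X = Y_obs · Q(S₀ − S) = 0.5240 × 2188 = 1147 kg VSS/d.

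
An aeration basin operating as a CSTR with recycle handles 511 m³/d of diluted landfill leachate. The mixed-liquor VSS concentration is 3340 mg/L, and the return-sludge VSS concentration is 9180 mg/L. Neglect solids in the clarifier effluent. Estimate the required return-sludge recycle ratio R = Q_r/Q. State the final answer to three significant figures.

R ≈ 0.572

Mass balance around the secondary clarifier (neglecting effluent solids): R = X / (X_r − X) = 3340 / (9180 − 3340) = 0.5719.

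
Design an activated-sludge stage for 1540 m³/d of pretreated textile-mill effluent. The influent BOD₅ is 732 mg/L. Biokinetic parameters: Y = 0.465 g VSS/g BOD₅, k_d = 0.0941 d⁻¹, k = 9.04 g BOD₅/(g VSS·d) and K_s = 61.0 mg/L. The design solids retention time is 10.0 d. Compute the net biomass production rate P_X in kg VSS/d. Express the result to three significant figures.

P_X ≈ 269 kg VSS/d

Effluent substrate depends only on kinetics and SRT: S = K_s(1 + k_d θ_c) / [θ_c(Yk − k_d) − 1] = 61.0 × (1 + 0.0941 × 10.0) / [10.0 × (0.465 × 9.04 − 0.0941) − 1] = 118.4 / 40.09 = 2.953 mg/L.
The observed yield is Y_obs = Y/(1 + k_d·θ_c) = 0.465 / (1 + 0.0941 × 10.0) = 0.465 / 1.941 = 0.2396 g VSS per g BOD₅ removed.
ΔS = 732 − 2.95 = 729.0 mg/L, so the substrate removal rate is 1540 × 729.0/1000 = 1123 kg BOD₅/d.
Biomass produced: P_X = Y_obs·Q·ΔS = 0.2396 × 1123 ≈ 269.0 kg VSS/d.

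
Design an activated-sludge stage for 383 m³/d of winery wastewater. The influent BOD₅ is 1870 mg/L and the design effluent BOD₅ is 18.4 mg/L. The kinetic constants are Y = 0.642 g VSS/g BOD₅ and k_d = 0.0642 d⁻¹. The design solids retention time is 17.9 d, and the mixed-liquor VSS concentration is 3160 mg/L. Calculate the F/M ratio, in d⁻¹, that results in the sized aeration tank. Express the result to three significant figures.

Rearranging the biomass balance for a CMAS with decay, V = Y·Q·ΔS·θ_c / [X·(1+k_d θ_c)] = 0.642 × 383 × (1870 − 18.4) × 17.9 / [3160 × (1 + 0.0642 × 17.9)] = 8.15×10^6 / 6791 = 1200 m³.
F/M = applied load / biomass = Q·S₀/(V·X) = 383 × 1870 / (1200 × 3160) = 0.1889 d⁻¹.

F/M ≈ 0.189 d⁻¹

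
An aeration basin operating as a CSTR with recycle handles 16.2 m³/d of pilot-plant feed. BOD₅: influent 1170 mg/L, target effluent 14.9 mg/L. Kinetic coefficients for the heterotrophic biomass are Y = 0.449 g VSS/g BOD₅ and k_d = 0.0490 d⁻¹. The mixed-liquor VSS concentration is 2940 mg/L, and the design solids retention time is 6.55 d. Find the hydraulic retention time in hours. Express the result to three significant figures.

Steady-state biomass mass balance: V·X·(1 + k_d·θ_c) = Y·Q·(S₀ − S)·θ_c, so V = 0.449 × 16.2 × (1170 − 14.9) × 6.55 / [2940 × (1 + 0.0490 × 6.55)] = 5.5×10^4 / 3884 = 14.17 m³.
HRT = V/Q = 14.17 m³ / 16.2 m³·d⁻¹ = 0.8747 d × 24 = 20.99 h.

τ ≈ 21.0 h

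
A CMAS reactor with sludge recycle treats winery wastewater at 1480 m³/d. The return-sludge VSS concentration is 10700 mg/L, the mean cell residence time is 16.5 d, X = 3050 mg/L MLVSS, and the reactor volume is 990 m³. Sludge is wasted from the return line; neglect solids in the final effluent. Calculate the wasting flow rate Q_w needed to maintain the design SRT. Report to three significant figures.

Wasting from the return line (neglecting effluent solids): Q_w = V·X / (θ_c·X_r) = 990.0 × 3050 / (16.5 × 10700) = 17.10 m³/d.

Q_w ≈ 17.1 m³/d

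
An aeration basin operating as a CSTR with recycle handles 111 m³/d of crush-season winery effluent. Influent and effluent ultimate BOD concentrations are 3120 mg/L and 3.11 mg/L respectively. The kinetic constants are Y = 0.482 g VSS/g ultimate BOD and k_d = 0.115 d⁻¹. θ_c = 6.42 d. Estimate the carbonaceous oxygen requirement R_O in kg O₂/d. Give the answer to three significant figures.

Observed yield with endogenous decay: Y_obs = Y / (1 + k_d·θ_c) = 0.482 / (1 + 0.115 × 6.42) = 0.482 / 1.738 = 0.2773 g VSS/g ultimate BOD.
ΔS = 3120 − 3.11 = 3117 mg/L, so the substrate removal rate is 111 × 3117/1000 = 346.0 kg ultimate BOD/d.
Biomass synthesised: P_X = Y_obs × 346.0 = 95.93 kg VSS/d.
Carbonaceous O₂ demand = substrate oxidised − cell-mass equivalent = 346.0 − 1.42 × 95.93 = 209.8 kg O₂/d.

R_O ≈ 210 kg O₂/d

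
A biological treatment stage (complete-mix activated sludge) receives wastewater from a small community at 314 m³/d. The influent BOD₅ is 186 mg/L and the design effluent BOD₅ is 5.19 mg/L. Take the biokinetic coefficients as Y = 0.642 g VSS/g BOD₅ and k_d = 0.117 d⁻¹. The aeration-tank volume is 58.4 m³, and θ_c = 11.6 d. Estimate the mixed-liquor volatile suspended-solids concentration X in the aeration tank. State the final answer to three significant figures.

X ≈ 3070 mg/L

From V·X·(1 + k_d·θ_c) = Y·Q·(S₀ − S)·θ_c: X = 0.642 × 314 × (186 − 5.19) × 11.6 / [58.4 × (1 + 0.117 × 11.6)] = 3071 mg/L.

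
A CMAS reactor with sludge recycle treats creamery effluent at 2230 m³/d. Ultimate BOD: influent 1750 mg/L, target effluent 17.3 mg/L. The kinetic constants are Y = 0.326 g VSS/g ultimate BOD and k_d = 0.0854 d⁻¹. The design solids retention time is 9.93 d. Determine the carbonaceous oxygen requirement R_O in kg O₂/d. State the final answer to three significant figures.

R_O ≈ 2900 kg O₂/d

Observed yield with endogenous decay: Y_obs = Y / (1 + k_d·θ_c) = 0.326 / (1 + 0.0854 × 9.93) = 0.326 / 1.848 = 0.1764 g VSS/g ultimate BOD.
ΔS = 1750 − 17.3 = 1733 mg/L, so the substrate removal rate is 2230 × 1733/1000 = 3864 kg ultimate BOD/d.
Biomass synthesised: P_X = Y_obs × 3864 = 681.6 kg VSS/d.
Carbonaceous O₂ demand = substrate oxidised − cell-mass equivalent = 3864 − 1.42 × 681.6 = 2896 kg O₂/d.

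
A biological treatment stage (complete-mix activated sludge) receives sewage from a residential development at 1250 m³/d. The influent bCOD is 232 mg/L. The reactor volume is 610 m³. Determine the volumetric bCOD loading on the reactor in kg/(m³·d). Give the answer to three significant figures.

L_v = Q S₀ / V = 1250 × 232 × 10⁻³ / 610.0 = 0.4754 kg/(m³·d).

L_v ≈ 0.475 kg bCOD/(m³·d)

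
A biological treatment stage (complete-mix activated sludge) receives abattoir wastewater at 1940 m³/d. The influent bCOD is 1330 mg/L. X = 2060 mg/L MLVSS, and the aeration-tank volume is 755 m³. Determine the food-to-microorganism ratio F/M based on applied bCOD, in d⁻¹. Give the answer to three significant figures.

F/M = applied load / biomass = Q·S₀/(V·X) = 1940 × 1330 / (755.0 × 2060) = 1.659 d⁻¹.

F/M ≈ 1.66 d⁻¹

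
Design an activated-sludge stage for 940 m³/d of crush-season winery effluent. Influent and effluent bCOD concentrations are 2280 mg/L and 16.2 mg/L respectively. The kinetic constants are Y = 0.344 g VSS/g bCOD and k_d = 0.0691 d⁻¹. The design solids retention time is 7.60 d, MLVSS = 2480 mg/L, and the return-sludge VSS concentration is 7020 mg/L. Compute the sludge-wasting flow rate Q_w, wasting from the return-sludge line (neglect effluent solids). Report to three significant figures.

From the SRT design equation V = Y Q (S₀−S) θ_c / [X (1 + k_d θ_c)] = 0.344 × 940 × (2280 − 16.2) × 7.60 / [2480 × (1 + 0.0691 × 7.60)] = 5.56×10^6 / 3782 = 1471 m³.
Q_w = (V·X)/(θ_c X_r) = 1471 × 2480 / (7.60 × 7020) = 68.37 m³/d.

Q_w ≈ 68.4 m³/d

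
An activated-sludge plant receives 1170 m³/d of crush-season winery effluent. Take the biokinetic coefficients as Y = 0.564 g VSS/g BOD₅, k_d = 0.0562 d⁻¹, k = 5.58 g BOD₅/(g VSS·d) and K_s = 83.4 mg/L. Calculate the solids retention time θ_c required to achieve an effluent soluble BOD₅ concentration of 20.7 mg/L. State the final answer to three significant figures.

From 1/θ_c = Y·k·S/(K_s + S) − k_d: Y·k·S/(K_s+S) = 0.564 × 5.58 × 20.7 / (83.4 + 20.7) = 0.6258 d⁻¹.
θ_c = 1/(μ − k_d) = 1/(0.6258 − 0.0562) = 1/0.5696 = 1.756 d.

θ_c ≈ 1.76 d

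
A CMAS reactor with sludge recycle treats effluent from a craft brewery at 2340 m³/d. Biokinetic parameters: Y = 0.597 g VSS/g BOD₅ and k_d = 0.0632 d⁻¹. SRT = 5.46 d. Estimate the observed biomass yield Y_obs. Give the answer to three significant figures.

The observed yield is Y_obs = Y/(1 + k_d·θ_c) = 0.597 / (1 + 0.0632 × 5.46) = 0.597 / 1.345 = 0.4438 g VSS per g BOD₅ removed.

Y_obs ≈ 0.444 g VSS/g BOD₅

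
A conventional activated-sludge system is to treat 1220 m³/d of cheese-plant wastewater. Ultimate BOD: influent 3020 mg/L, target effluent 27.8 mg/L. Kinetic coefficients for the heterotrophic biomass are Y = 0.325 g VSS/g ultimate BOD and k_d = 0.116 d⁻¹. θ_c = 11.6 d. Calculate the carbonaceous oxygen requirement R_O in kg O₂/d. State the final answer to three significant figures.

R_O ≈ 2930 kg O₂/d

The observed yield is Y_obs = Y/(1 + k_d·θ_c) = 0.325 / (1 + 0.116 × 11.6) = 0.325 / 2.346 = 0.1386 g VSS per g ultimate BOD removed.
Substrate removed = Q·(S₀ − S) = 1220 m³/d × (3020 − 27.8) g/m³ = 3.65×10^6 g/d = 3650 kg/d.
P_X = Y_obs·Q·(S₀ − S) = 0.1386 × 3650 = 505.8 kg VSS/d.
R_O = Q·ΔS − 1.42 P_X = 3650 − 718.2 = 2932 kg O₂/d.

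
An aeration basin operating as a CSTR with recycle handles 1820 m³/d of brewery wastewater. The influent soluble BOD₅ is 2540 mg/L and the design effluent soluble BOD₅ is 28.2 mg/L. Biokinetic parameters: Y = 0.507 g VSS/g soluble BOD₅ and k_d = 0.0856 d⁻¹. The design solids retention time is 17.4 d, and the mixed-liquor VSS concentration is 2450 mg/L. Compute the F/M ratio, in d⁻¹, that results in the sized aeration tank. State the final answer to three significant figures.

Rearranging the biomass balance for a CMAS with decay, V = Y·Q·ΔS·θ_c / [X·(1+k_d θ_c)] = 0.507 × 1820 × (2540 − 28.2) × 17.4 / [2450 × (1 + 0.0856 × 17.4)] = 4.03×10^7 / 6099 = 6612 m³.
Food-to-microorganism ratio F/M = Q S₀ / (V X) = 1820 × 2540 / (6612 × 2450) = 0.2854 d⁻¹.

F/M ≈ 0.285 d⁻¹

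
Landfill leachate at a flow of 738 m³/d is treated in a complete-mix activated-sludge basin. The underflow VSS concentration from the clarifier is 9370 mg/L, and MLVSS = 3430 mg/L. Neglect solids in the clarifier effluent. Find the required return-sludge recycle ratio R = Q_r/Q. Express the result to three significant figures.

R = Q_r/Q = X/(X_r − X) = 3430 / (9370 − 3430) = 0.5774.

R ≈ 0.577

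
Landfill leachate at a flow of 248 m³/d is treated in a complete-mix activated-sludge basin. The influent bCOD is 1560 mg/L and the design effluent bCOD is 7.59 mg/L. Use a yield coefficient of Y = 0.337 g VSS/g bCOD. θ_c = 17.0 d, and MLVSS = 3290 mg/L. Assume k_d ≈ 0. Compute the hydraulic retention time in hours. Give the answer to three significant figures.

τ ≈ 64.9 h

V·X = Y·Q·ΔS·θ_c gives V = 0.337 × 248 × (1560 − 7.59) × 17.0 / 3290 = 670.4 m³.
τ = V/Q = 670.4/248 = 2.703 d, or 64.88 h.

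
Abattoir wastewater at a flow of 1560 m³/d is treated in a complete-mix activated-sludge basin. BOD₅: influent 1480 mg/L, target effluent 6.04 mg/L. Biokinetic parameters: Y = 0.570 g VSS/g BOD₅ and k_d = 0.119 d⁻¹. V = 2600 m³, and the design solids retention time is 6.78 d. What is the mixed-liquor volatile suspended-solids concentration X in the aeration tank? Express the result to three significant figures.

X = Y·Q·ΔS·θ_c / [V·(1 + k_d θ_c)] = 0.570 × 1560 × (1480 − 6.04) × 6.78 / [2600 × (1 + 0.119 × 6.78)] = 1892 mg/L.

X ≈ 1890 mg/L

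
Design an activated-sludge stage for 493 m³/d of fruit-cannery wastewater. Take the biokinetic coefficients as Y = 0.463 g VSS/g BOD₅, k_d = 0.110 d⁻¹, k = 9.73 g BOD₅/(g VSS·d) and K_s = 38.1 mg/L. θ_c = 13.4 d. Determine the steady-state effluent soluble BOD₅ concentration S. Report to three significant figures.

S ≈ 1.63 mg/L

For a completely mixed reactor with recycle the Lawrence–McCarty relation gives S = K_s·(1 + k_d·θ_c) / [θ_c·(Y·k − k_d) − 1] = 38.1 × (1 + 0.110 × 13.4) / [13.4 × (0.463 × 9.73 − 0.110) − 1] = 94.26 / 57.89 = 1.628 mg/L.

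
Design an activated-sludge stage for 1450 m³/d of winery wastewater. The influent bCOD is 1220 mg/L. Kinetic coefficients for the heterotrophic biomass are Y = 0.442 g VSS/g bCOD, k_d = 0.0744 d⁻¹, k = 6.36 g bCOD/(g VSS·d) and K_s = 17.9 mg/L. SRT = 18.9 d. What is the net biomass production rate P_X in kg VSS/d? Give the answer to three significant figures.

Effluent substrate depends only on kinetics and SRT: S = K_s(1 + k_d θ_c) / [θ_c(Yk − k_d) − 1] = 17.9 × (1 + 0.0744 × 18.9) / [18.9 × (0.442 × 6.36 − 0.0744) − 1] = 43.07 / 50.72 = 0.8491 mg/L.
Correct the yield for decay: Y_obs = Y/(1 + k_d θ_c) = 0.442 / (1 + 0.0744 × 18.9) = 0.442 / 2.406 = 0.1837.
ΔS = 1220 − 0.849 = 1219 mg/L, so the substrate removal rate is 1450 × 1219/1000 = 1768 kg bCOD/d.
So the net sludge growth is P_X = 0.1837 × 1768 = 324.7 kg VSS/d.

P_X ≈ 325 kg VSS/d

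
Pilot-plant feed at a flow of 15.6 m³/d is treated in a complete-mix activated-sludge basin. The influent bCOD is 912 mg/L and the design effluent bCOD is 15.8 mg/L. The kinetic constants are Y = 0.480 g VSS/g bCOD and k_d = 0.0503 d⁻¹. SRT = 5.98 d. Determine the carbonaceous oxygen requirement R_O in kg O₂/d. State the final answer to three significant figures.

R_O ≈ 6.65 kg O₂/d

The observed yield is Y_obs = Y/(1 + k_d·θ_c) = 0.480 / (1 + 0.0503 × 5.98) = 0.480 / 1.301 = 0.3690 g VSS per g bCOD removed.
Mass of bCOD removed per day: Q(S₀ − S) = 15.6 × 896.2 g/m³ = 13.98 kg/d.
Biomass synthesised: P_X = Y_obs × 13.98 = 5.159 kg VSS/d.
R_O = Q·ΔS − 1.42 P_X = 13.98 − 7.326 = 6.655 kg O₂/d.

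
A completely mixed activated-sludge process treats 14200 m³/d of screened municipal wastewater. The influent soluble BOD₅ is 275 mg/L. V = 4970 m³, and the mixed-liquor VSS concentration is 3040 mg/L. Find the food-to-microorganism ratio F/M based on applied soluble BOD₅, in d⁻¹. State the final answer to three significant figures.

F/M = Q·S₀ / (V·X) = 14200 × 275 / (4970 × 3040) = 0.2585 g soluble BOD₅·(g VSS·d)⁻¹.

F/M ≈ 0.258 d⁻¹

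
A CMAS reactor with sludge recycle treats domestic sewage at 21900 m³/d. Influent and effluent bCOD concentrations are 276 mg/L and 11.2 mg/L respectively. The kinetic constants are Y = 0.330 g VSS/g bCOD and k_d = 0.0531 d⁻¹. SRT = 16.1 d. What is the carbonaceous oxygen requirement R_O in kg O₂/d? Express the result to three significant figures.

The observed yield is Y_obs = Y/(1 + k_d·θ_c) = 0.330 / (1 + 0.0531 × 16.1) = 0.330 / 1.855 = 0.1779 g VSS per g bCOD removed.
Substrate removed = Q·(S₀ − S) = 21900 m³/d × (276 − 11.2) g/m³ = 5.8×10^6 g/d = 5799 kg/d.
Biomass synthesised: P_X = Y_obs × 5799 = 1032 kg VSS/d.
R_O = Q·ΔS − 1.42 P_X = 5799 − 1465 = 4334 kg O₂/d.

R_O ≈ 4330 kg O₂/d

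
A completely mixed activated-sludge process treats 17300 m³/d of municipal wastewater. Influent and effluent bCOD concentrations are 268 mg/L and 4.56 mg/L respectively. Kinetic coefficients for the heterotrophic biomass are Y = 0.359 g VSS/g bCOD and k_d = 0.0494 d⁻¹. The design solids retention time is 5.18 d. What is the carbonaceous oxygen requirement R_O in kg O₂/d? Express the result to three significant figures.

Observed yield with endogenous decay: Y_obs = Y / (1 + k_d·θ_c) = 0.359 / (1 + 0.0494 × 5.18) = 0.359 / 1.256 = 0.2859 g VSS/g bCOD.
Q·(S₀ − S) = 17300 × (268 − 4.56) × 10⁻³ = 4558 kg/d removed.
Biomass synthesised: P_X = Y_obs × 4558 = 1303 kg VSS/d.
R_O = Q·(S₀ − S) − 1.42·P_X = 4558 − 1.42 × 1303 = 2708 kg O₂/d.

R_O ≈ 2710 kg O₂/d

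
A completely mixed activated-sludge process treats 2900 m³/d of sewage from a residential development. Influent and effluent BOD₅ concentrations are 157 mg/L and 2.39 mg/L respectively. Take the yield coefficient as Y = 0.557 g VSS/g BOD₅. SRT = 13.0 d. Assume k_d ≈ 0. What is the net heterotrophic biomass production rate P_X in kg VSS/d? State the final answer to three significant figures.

P_X ≈ 250 kg VSS/d

With endogenous decay neglected, the observed yield equals the true yield: Y_obs = Y = 0.557 g VSS/g BOD₅.
Q·(S₀ − S) = 2900 × (157 − 2.39) × 10⁻³ = 448.4 kg/d removed.
Net biomass production P_X = Y_obs × Q·(S₀ − S) = 0.5570 × 448.4 = 249.7 kg VSS/d.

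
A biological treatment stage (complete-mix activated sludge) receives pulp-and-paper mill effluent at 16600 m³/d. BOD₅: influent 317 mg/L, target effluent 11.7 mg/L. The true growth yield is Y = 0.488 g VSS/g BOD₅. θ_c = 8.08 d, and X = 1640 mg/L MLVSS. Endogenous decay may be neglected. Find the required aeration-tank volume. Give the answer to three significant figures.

Biomass mass balance (decay neglected): V·X = Y·Q·(S₀ − S)·θ_c, so V = 0.488 × 16600 × (317 − 11.7) × 8.08 / 1640 = 12185 m³.

V ≈ 12200 m³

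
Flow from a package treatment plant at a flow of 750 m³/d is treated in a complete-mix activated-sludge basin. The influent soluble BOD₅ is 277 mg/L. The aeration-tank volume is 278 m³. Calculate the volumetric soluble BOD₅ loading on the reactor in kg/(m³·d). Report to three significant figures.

Volumetric loading L_v = Q·S₀ / V = 750 × 277 g/m³ / 278.0 m³ = 747.3 g/(m³·d) = 0.7473 kg soluble BOD₅/(m³·d).

L_v ≈ 0.747 kg soluble BOD₅/(m³·d)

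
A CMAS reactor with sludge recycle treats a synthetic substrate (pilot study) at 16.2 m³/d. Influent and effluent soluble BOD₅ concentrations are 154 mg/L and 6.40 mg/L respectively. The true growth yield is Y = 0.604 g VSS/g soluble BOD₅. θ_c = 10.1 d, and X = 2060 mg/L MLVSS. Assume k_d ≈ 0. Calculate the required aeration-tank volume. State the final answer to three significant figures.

Biomass mass balance (decay neglected): V·X = Y·Q·(S₀ − S)·θ_c, so V = 0.604 × 16.2 × (154 − 6.40) × 10.1 / 2060 = 7.081 m³.

V ≈ 7.08 m³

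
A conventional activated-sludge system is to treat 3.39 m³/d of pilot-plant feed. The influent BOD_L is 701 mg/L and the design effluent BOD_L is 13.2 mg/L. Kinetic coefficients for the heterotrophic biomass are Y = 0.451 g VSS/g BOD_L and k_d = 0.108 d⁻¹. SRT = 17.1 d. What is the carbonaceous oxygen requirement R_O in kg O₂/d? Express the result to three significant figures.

Y_obs = Y / (1 + k_d θ_c) = 0.451 / (1 + 0.108 × 17.1) = 0.451 / 2.847 = 0.1584.
Substrate removed = Q·(S₀ − S) = 3.39 m³/d × (701 − 13.2) g/m³ = 2.33×10^3 g/d = 2.332 kg/d.
Net sludge production P_X = 0.1584 × 2.332 = 0.3694 kg VSS/d.
Carbonaceous O₂ demand = substrate oxidised − cell-mass equivalent = 2.332 − 1.42 × 0.3694 = 1.807 kg O₂/d.

R_O ≈ 1.81 kg O₂/d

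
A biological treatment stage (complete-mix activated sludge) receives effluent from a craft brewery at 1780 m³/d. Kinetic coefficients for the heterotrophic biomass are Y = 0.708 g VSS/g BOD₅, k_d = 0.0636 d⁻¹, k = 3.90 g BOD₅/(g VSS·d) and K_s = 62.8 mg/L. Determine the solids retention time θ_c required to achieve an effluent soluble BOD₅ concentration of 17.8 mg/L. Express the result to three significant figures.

At the target effluent, Y k S/(K_s+S) = 0.708×3.90×17.8/80.60 = 0.6098 d⁻¹.
Then 1/θ_c = μ − k_d = 0.6098 − 0.0636 = 0.5462 d⁻¹, giving θ_c = 1.831 d.

θ_c ≈ 1.83 d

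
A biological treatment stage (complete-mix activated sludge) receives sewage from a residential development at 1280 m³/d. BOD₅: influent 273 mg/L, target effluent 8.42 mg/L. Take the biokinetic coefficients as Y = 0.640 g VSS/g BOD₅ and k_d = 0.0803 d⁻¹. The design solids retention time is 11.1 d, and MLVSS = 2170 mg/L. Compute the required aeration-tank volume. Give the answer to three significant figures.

Rearranging the biomass balance for a CMAS with decay, V = Y·Q·ΔS·θ_c / [X·(1+k_d θ_c)] = 0.640 × 1280 × (273 − 8.42) × 11.1 / [2170 × (1 + 0.0803 × 11.1)] = 2.41×10^6 / 4104 = 586.2 m³.

V ≈ 586 m³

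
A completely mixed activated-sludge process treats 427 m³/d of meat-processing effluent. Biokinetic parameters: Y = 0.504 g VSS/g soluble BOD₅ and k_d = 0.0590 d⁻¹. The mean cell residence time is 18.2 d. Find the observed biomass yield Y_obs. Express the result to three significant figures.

Y_obs ≈ 0.243 g VSS/g soluble BOD₅

Correct the yield for decay: Y_obs = Y/(1 + k_d θ_c) = 0.504 / (1 + 0.0590 × 18.2) = 0.504 / 2.074 = 0.2430.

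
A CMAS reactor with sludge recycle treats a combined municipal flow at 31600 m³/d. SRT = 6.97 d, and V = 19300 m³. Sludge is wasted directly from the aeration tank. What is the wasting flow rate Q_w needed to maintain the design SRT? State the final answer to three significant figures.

Q_w ≈ 2770 m³/d

Wasting from the aeration tank: Q_w = V / θ_c = 19300 / 6.97 = 2769 m³/d.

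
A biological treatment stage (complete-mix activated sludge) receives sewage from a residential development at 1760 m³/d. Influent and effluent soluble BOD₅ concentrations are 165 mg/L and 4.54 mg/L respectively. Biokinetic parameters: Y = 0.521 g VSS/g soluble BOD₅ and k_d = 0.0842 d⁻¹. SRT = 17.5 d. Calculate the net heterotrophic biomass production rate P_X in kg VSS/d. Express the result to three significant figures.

P_X ≈ 59.5 kg VSS/d

The observed yield is Y_obs = Y/(1 + k_d·θ_c) = 0.521 / (1 + 0.0842 × 17.5) = 0.521 / 2.474 = 0.2106 g VSS per g soluble BOD₅ removed.
ΔS = 165 − 4.54 = 160.5 mg/L, so the substrate removal rate is 1760 × 160.5/1000 = 282.4 kg soluble BOD₅/d.
P_X = Y_obs · Q(S₀ − S) = 0.2106 × 282.4 = 59.48 kg VSS/d.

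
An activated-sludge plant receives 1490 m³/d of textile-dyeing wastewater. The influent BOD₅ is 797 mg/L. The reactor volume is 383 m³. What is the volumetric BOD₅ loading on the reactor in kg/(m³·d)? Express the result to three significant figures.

L_v = Q S₀ / V = 1490 × 797 × 10⁻³ / 383.0 = 3.101 kg/(m³·d).

L_v ≈ 3.10 kg BOD₅/(m³·d)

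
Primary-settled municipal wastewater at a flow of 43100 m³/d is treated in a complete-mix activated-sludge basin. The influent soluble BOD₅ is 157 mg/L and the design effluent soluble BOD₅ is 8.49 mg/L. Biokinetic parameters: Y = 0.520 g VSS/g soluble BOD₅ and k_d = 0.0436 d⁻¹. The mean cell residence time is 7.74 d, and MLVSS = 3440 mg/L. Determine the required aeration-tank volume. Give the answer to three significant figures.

V ≈ 5600 m³

From the SRT design equation V = Y Q (S₀−S) θ_c / [X (1 + k_d θ_c)] = 0.520 × 43100 × (157 − 8.49) × 7.74 / [3440 × (1 + 0.0436 × 7.74)] = 2.58×10^7 / 4601 = 5599 m³.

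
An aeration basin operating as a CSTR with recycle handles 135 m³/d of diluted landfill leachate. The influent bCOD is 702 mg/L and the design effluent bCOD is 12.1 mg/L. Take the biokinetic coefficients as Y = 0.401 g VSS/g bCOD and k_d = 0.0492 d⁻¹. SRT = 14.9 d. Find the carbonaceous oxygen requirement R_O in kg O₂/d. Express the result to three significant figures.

R_O ≈ 62.5 kg O₂/d

Correct the yield for decay: Y_obs = Y/(1 + k_d θ_c) = 0.401 / (1 + 0.0492 × 14.9) = 0.401 / 1.733 = 0.2314.
Substrate removed = Q·(S₀ − S) = 135 m³/d × (702 − 12.1) g/m³ = 9.31×10^4 g/d = 93.14 kg/d.
Biomass synthesised: P_X = Y_obs × 93.14 = 21.55 kg VSS/d.
R_O = Q·ΔS − 1.42 P_X = 93.14 − 30.60 = 62.54 kg O₂/d.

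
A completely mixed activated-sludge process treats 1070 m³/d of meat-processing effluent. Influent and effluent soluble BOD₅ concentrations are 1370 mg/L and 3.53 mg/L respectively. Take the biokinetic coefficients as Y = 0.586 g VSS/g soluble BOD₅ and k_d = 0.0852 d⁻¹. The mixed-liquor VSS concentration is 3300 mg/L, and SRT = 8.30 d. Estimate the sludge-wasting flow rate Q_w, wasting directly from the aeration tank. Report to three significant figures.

Q_w ≈ 152 m³/d

Rearranging the biomass balance for a CMAS with decay, V = Y·Q·ΔS·θ_c / [X·(1+k_d θ_c)] = 0.586 × 1070 × (1370 − 3.53) × 8.30 / [3300 × (1 + 0.0852 × 8.30)] = 7.11×10^6 / 5634 = 1262 m³.
With mixed-liquor wasting, θ_c = V/Q_w, so Q_w = V/θ_c = 1262/8.30 = 152.1 m³/d.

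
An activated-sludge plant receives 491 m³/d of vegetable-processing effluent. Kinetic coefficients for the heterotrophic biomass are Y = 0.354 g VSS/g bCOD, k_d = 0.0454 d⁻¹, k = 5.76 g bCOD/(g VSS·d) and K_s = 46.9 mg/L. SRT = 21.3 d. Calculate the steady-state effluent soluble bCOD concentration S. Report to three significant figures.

For a completely mixed reactor with recycle the Lawrence–McCarty relation gives S = K_s·(1 + k_d·θ_c) / [θ_c·(Y·k − k_d) − 1] = 46.9 × (1 + 0.0454 × 21.3) / [21.3 × (0.354 × 5.76 − 0.0454) − 1] = 92.25 / 41.46 = 2.225 mg/L.

S ≈ 2.22 mg/L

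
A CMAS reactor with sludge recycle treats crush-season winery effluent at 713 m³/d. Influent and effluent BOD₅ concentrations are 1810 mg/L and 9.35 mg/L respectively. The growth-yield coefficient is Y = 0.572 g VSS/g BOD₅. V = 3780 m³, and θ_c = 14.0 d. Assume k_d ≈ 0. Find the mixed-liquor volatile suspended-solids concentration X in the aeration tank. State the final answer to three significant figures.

From V·X = Y·Q·(S₀ − S)·θ_c (decay neglected): X = 0.572 × 713 × (1810 − 9.35) × 14.0 / 3780 = 2720 mg/L.

X ≈ 2720 mg/L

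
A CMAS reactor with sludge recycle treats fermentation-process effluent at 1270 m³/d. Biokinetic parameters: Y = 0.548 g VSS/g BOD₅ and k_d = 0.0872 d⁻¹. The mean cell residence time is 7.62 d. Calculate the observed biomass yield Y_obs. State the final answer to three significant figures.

Y_obs ≈ 0.329 g VSS/g BOD₅

Y_obs = Y / (1 + k_d θ_c) = 0.548 / (1 + 0.0872 × 7.62) = 0.548 / 1.664 = 0.3292.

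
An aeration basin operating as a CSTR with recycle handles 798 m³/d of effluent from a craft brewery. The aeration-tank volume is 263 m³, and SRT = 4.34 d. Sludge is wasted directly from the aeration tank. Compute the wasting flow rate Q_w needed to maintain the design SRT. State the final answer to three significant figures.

Q_w ≈ 60.6 m³/d

Wasting from the aeration tank: Q_w = V / θ_c = 263.0 / 4.34 = 60.60 m³/d.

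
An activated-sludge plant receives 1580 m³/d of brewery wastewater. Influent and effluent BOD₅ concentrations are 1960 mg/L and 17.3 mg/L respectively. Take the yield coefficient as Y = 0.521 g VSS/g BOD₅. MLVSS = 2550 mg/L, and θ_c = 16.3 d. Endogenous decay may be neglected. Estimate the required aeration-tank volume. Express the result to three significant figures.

V ≈ 10200 m³

With k_d = 0 the design equation reduces to V = Y Q (S₀−S) θ_c / X = 0.521 × 1580 × (1960 − 17.3) × 16.3 / 2550 = 10222 m³.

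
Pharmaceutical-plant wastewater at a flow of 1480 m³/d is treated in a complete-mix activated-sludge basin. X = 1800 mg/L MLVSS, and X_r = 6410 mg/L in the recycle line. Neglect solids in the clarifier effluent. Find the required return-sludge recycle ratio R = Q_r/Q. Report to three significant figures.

R ≈ 0.390

Mass balance around the secondary clarifier (neglecting effluent solids): R = X / (X_r − X) = 1800 / (6410 − 1800) = 0.3905.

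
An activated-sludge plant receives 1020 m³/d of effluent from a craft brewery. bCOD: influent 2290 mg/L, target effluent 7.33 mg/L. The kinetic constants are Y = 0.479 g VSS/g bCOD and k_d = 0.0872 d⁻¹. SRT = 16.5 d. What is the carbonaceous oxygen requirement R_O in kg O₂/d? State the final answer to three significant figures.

Y_obs = Y / (1 + k_d θ_c) = 0.479 / (1 + 0.0872 × 16.5) = 0.479 / 2.439 = 0.1964.
Mass of bCOD removed per day: Q(S₀ − S) = 1020 × 2283 g/m³ = 2328 kg/d.
P_X = Y_obs·Q·(S₀ − S) = 0.1964 × 2328 = 457.3 kg VSS/d.
R_O = Q·(S₀ − S) − 1.42·P_X = 2328 − 1.42 × 457.3 = 1679 kg O₂/d.

R_O ≈ 1680 kg O₂/d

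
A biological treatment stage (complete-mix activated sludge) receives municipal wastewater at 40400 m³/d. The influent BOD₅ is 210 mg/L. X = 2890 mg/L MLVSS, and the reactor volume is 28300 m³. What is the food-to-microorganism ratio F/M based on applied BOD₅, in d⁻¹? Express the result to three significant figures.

F/M = applied load / biomass = Q·S₀/(V·X) = 40400 × 210 / (28300 × 2890) = 0.1037 d⁻¹.

F/M ≈ 0.104 d⁻¹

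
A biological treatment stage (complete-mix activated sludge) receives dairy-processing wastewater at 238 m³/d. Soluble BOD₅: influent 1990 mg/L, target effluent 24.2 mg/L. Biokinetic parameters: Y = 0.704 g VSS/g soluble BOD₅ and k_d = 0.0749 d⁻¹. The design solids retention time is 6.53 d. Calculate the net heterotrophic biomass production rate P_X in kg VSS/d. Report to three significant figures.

Correct the yield for decay: Y_obs = Y/(1 + k_d θ_c) = 0.704 / (1 + 0.0749 × 6.53) = 0.704 / 1.489 = 0.4728.
ΔS = 1990 − 24.2 = 1966 mg/L, so the substrate removal rate is 238 × 1966/1000 = 467.9 kg soluble BOD₅/d.
Net biomass production P_X = Y_obs × Q·(S₀ − S) = 0.4728 × 467.9 = 221.2 kg VSS/d.

P_X ≈ 221 kg VSS/d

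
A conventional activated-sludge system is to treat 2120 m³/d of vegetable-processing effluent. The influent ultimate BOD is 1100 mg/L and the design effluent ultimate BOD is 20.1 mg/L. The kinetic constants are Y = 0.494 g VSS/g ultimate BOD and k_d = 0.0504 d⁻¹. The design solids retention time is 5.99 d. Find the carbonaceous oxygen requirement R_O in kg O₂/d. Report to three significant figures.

R_O ≈ 1060 kg O₂/d

Y_obs = Y / (1 + k_d θ_c) = 0.494 / (1 + 0.0504 × 5.99) = 0.494 / 1.302 = 0.3794.
Substrate removed = Q·(S₀ − S) = 2120 m³/d × (1100 − 20.1) g/m³ = 2.29×10^6 g/d = 2289 kg/d.
P_X = Y_obs·Q·(S₀ − S) = 0.3794 × 2289 = 868.7 kg VSS/d.
R_O = Q·(S₀ − S) − 1.42·P_X = 2289 − 1.42 × 868.7 = 1056 kg O₂/d.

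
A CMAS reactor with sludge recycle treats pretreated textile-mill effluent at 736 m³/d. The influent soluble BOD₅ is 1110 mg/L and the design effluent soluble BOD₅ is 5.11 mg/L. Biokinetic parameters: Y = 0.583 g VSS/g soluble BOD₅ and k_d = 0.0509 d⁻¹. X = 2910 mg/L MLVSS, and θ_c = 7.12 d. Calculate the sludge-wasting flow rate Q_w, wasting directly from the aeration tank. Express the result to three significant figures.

Q_w ≈ 120 m³/d

From the SRT design equation V = Y Q (S₀−S) θ_c / [X (1 + k_d θ_c)] = 0.583 × 736 × (1110 − 5.11) × 7.12 / [2910 × (1 + 0.0509 × 7.12)] = 3.38×10^6 / 3965 = 851.4 m³.
For wasting at MLVSS concentration, Q_w = V/θ_c = 851.4/7.12 = 119.6 m³/d.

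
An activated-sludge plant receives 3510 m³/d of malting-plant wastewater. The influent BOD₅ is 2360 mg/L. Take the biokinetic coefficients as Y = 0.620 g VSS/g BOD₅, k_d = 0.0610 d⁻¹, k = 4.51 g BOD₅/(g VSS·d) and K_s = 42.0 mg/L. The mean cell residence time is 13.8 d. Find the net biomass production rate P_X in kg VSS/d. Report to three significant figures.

P_X ≈ 2790 kg VSS/d

From the Monod/SRT balance for a CMAS, S = K_s·(1+k_d θ_c)/[θ_c·(Y k − k_d) − 1] = 42.0 × (1 + 0.0610 × 13.8) / [13.8 × (0.620 × 4.51 − 0.0610) − 1] = 77.36 / 36.75 = 2.105 mg/L.
The observed yield is Y_obs = Y/(1 + k_d·θ_c) = 0.620 / (1 + 0.0610 × 13.8) = 0.620 / 1.842 = 0.3366 g VSS per g BOD₅ removed.
ΔS = 2360 − 2.11 = 2358 mg/L, so the substrate removal rate is 3510 × 2358/1000 = 8276 kg BOD₅/d.
Biomass produced: P_X = Y_obs·Q·ΔS = 0.3366 × 8276 ≈ 2786 kg VSS/d.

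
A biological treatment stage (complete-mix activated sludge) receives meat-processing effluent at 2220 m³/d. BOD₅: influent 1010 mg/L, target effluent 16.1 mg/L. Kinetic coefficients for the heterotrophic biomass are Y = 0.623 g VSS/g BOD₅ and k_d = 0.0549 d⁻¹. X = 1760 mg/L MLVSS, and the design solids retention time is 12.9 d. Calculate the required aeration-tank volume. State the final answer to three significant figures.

Rearranging the biomass balance for a CMAS with decay, V = Y·Q·ΔS·θ_c / [X·(1+k_d θ_c)] = 0.623 × 2220 × (1010 − 16.1) × 12.9 / [1760 × (1 + 0.0549 × 12.9)] = 1.77×10^7 / 3006 = 5898 m³.

V ≈ 5900 m³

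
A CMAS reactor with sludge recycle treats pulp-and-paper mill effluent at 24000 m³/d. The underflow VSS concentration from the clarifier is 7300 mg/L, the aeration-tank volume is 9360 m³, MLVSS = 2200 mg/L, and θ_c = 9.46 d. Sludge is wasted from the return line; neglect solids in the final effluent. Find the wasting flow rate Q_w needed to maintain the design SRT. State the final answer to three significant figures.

Q_w ≈ 298 m³/d

Wasting from the return line (neglecting effluent solids): Q_w = V·X / (θ_c·X_r) = 9360 × 2200 / (9.46 × 7300) = 298.2 m³/d.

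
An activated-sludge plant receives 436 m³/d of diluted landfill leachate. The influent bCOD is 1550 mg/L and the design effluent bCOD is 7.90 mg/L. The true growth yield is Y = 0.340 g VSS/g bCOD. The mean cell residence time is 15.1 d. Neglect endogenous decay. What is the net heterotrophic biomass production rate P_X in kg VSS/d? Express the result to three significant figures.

P_X ≈ 229 kg VSS/d

With endogenous decay neglected, the observed yield equals the true yield: Y_obs = Y = 0.340 g VSS/g bCOD.
Substrate removed = Q·(S₀ − S) = 436 m³/d × (1550 − 7.90) g/m³ = 6.72×10^5 g/d = 672.4 kg/d.
P_X = Y_obs · Q(S₀ − S) = 0.3400 × 672.4 = 228.6 kg VSS/d.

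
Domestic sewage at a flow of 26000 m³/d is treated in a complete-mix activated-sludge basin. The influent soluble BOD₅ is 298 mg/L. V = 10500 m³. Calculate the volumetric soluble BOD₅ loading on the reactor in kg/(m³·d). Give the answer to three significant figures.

L_v ≈ 0.738 kg soluble BOD₅/(m³·d)

Volumetric loading L_v = Q·S₀ / V = 26000 × 298 g/m³ / 10500 m³ = 737.9 g/(m³·d) = 0.7379 kg soluble BOD₅/(m³·d).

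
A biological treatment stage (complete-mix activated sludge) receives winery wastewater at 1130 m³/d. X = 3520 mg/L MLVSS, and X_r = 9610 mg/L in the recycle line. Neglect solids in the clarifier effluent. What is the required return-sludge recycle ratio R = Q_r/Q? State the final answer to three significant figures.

R = Q_r/Q = X/(X_r − X) = 3520 / (9610 − 3520) = 0.5780.

R ≈ 0.578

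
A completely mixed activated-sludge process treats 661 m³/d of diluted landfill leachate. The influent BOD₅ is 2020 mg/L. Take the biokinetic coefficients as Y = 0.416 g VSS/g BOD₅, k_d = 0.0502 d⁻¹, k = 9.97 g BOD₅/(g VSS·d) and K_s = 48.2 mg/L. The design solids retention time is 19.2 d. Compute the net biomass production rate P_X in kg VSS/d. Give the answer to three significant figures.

For a completely mixed reactor with recycle the Lawrence–McCarty relation gives S = K_s·(1 + k_d·θ_c) / [θ_c·(Y·k − k_d) − 1] = 48.2 × (1 + 0.0502 × 19.2) / [19.2 × (0.416 × 9.97 − 0.0502) − 1] = 94.66 / 77.67 = 1.219 mg/L.
Correct the yield for decay: Y_obs = Y/(1 + k_d θ_c) = 0.416 / (1 + 0.0502 × 19.2) = 0.416 / 1.964 = 0.2118.
Q·(S₀ − S) = 661 × (2020 − 1.22) × 10⁻³ = 1334 kg/d removed.
Net biomass production P_X = Y_obs × Q·(S₀ − S) = 0.2118 × 1334 = 282.7 kg VSS/d.

P_X ≈ 283 kg VSS/d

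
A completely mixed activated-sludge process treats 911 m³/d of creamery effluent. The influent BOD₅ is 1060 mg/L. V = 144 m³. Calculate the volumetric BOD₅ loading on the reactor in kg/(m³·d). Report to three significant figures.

L_v ≈ 6.71 kg BOD₅/(m³·d)

Volumetric loading L_v = Q·S₀ / V = 911 × 1060 g/m³ / 144.0 m³ = 6706 g/(m³·d) = 6.706 kg BOD₅/(m³·d).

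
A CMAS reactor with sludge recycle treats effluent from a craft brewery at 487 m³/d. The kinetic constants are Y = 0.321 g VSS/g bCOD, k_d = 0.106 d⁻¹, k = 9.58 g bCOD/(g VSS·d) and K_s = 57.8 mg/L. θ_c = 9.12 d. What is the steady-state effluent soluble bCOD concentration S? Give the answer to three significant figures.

From the Monod/SRT balance for a CMAS, S = K_s·(1+k_d θ_c)/[θ_c·(Y k − k_d) − 1] = 57.8 × (1 + 0.106 × 9.12) / [9.12 × (0.321 × 9.58 − 0.106) − 1] = 113.7 / 26.08 = 4.359 mg/L.

S ≈ 4.36 mg/L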